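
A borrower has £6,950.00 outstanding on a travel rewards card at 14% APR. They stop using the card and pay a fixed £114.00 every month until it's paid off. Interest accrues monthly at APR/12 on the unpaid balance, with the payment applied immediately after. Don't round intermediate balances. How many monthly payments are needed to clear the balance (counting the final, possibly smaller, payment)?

Monthly rate r = 14%/12 = 1.16667% = 0.0116667.
Recurrence: B ← B·(1+r) − £114.00.
Month 1: interest £81.08; balance after payment £6,917.08.
Month 2: interest £80.70; balance after payment £6,883.78.
Closed form: n = −ln(1 − rB₀/P)/ln(1+r) = −ln(0.28874)/ln(1.01167) ≈ 107.096, so the balance reaches zero during payment 108.

108 payments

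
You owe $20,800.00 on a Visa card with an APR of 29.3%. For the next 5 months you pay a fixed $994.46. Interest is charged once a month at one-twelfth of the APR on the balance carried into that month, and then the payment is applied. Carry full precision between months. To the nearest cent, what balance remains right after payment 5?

$18,245.29

Monthly rate r = 29.3%/12 = 2.44167% = 0.0244167.
Each month: B ← B·(1+r) − $994.46.
Month 1: interest $507.87; balance after payment $20,313.41.
Month 2: interest $495.99; balance after payment $19,814.93.
Month 3: interest $483.81; balance after payment $19,304.29.
Month 4: interest $471.35; balance after payment $18,781.17.
Month 5: interest $458.57; balance after payment $18,245.29.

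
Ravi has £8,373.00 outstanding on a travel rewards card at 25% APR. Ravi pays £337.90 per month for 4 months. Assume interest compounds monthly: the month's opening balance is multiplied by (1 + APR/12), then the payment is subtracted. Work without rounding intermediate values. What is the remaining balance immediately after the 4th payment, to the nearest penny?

£7,698.43

Monthly rate r = 25%/12 = 2.08333% = 0.0208333.
Each month: B ← B·(1+r) − £337.90.
Month 1: interest £174.44; balance after payment £8,209.54.
Month 2: interest £171.03; balance after payment £8,042.67.
Month 3: interest £167.56; balance after payment £7,872.33.
Month 4: interest £164.01; balance after payment £7,698.43.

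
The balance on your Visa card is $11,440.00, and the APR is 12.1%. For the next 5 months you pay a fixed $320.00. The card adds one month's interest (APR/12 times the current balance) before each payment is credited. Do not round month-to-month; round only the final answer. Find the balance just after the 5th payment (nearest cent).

$10,395.92

Monthly rate r = 12.1%/12 = 1.00833% = 0.0100833.
Each month: B ← B·(1+r) − $320.00.
Month 1: interest $115.35; balance after payment $11,235.35.
Month 2: interest $113.29; balance after payment $11,028.64.
Month 3: interest $111.21; balance after payment $10,819.85.
Month 4: interest $109.10; balance after payment $10,608.95.
Month 5: interest $106.97; balance after payment $10,395.92.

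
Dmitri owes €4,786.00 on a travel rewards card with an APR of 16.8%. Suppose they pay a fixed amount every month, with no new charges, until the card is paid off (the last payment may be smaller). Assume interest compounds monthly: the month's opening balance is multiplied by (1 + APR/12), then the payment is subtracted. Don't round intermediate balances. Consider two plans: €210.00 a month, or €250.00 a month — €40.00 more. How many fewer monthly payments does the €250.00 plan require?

5 fewer payments

Monthly rate r = 16.8%/12 = 1.4% = 0.014.
At €210.00/mo: n = ⌈−ln(1 − rB₀/P)/ln(1+r)⌉ = 28 payments (last €134.96); total interest = total paid − €4,786.00 = €1,018.96.
At €250.00/mo: 23 payments (last €110.71); total interest €824.71.
Payments saved = 28 − 23 = 5.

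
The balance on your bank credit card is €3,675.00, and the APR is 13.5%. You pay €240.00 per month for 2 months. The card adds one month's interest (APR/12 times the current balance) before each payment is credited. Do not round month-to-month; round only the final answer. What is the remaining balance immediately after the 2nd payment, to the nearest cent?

Monthly rate r = 13.5%/12 = 1.125% = 0.01125.
Each month: B ← B·(1+r) − €240.00.
Month 1: interest €41.34; balance after payment €3,476.34.
Month 2: interest €39.11; balance after payment €3,275.45.

€3,275.45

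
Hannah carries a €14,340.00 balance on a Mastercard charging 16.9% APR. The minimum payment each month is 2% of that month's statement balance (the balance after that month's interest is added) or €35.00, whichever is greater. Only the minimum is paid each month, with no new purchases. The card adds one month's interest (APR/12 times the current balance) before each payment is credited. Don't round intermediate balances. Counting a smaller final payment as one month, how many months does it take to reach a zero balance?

Monthly rate r = 16.9%/12 = 1.40833% = 0.0140833.
While 2% of the post-interest balance exceeds €35.00, each month B ← (B·(1+r))·(1 − 0.02), i.e. B shrinks by the factor (1+r)·0.98 = 0.9938.
This holds for months 1–341. Entering month 342 the balance is €1,720.89; 2% of the post-interest balance is now below €35.00, so the flat €35.00 minimum applies from here.
From month 342 a fixed €35.00 at rate r clears €1,720.89 in 85 more payments. Total: 341 + 85 = 426 months.

426 months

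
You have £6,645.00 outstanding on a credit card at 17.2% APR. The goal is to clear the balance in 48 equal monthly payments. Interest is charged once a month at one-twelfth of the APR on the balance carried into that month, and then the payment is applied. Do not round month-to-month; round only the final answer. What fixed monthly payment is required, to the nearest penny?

Monthly rate r = 17.2%/12 = 1.43333% = 0.0143333.
Level-payment amortization: P = B₀·r / (1 − (1+r)^(−n)) = 6645.00·0.0143333 / (1 − 1.01433^(−48)).
Denominator 1 − (1+r)^(−48) = 0.494959143.
P = 95.245 / 0.494959143 ≈ 192.43.

£192.43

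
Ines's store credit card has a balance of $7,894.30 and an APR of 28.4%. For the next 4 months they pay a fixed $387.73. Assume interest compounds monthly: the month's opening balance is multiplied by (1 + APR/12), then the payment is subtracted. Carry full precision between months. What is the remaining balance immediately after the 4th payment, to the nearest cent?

Monthly rate r = 28.4%/12 = 2.36667% = 0.0236667.
Each month: B ← B·(1+r) − $387.73.
Month 1: interest $186.83; balance after payment $7,693.40.
Month 2: interest $182.08; balance after payment $7,487.75.
Month 3: interest $177.21; balance after payment $7,277.23.
Month 4: interest $172.23; balance after payment $7,061.73.

$7,061.73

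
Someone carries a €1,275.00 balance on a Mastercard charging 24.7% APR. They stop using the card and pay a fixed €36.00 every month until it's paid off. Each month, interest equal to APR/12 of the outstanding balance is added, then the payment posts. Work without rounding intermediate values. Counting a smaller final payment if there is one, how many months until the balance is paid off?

Monthly rate r = 24.7%/12 = 2.05833% = 0.0205833.
Recurrence: B ← B·(1+r) − €36.00.
Month 1: interest €26.24; balance after payment €1,265.24.
Month 2: interest €26.04; balance after payment €1,255.29.
Closed form: n = −ln(1 − rB₀/P)/ln(1+r) = −ln(0.27101)/ln(1.02058) ≈ 64.081, so the balance reaches zero during payment 65.

65 months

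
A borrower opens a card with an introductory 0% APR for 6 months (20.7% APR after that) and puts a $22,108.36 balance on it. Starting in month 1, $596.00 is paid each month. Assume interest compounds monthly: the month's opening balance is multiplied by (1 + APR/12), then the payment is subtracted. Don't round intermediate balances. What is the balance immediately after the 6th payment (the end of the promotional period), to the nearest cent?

Promo months 1–6 at r₀ = 0%/12 = 0; months 7+ at r₁ = 20.7%/12 = 0.01725.
After month 6 (no interest yet): B = $22,108.36 − 6·$596.00 = $18,532.36.

$18,532.36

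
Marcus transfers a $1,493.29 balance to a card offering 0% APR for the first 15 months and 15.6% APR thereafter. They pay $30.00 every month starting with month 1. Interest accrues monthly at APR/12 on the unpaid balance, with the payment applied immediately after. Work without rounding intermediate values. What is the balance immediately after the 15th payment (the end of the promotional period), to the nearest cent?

Promo months 1–15 at r₀ = 0%/12 = 0; months 16+ at r₁ = 15.6%/12 = 0.013.
After month 15 (no interest yet): B = $1,493.29 − 15·$30.00 = $1,043.29.

$1,043.29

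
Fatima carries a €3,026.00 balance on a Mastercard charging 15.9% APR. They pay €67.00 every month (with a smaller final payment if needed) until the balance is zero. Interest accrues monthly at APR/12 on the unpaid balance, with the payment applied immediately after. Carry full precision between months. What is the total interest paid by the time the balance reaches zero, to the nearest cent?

€1,618.04

Monthly rate r = 15.9%/12 = 1.325% = 0.01325.
Payoff takes n = ⌈−ln(1 − rB₀/P)/ln(1+r)⌉ = ⌈69.313⌉ = 70 payments; the last is €21.04.
Total paid = 69·€67.00 + €21.04 = €4,644.04.
Total interest = total paid − principal = €4,644.04 − €3,026.00 = €1,618.04.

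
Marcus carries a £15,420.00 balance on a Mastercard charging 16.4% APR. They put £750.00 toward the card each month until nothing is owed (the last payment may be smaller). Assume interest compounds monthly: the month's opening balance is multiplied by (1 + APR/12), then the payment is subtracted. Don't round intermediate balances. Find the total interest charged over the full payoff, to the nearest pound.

Monthly rate r = 16.4%/12 = 1.36667% = 0.0136667.
Payoff takes n = ⌈−ln(1 − rB₀/P)/ln(1+r)⌉ = ⌈24.302⌉ = 25 payments; the last is £227.41.
Total paid = 24·£750.00 + £227.41 = £18,227.41.
Total interest = total paid − principal = £18,227.41 − £15,420.00 = £2,807.41.

£2,807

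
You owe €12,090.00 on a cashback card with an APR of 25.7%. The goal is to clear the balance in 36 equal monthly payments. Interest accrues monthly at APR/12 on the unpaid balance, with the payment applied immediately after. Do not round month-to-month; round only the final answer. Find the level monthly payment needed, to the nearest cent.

Monthly rate r = 25.7%/12 = 2.14167% = 0.0214167.
Level-payment amortization: P = B₀·r / (1 − (1+r)^(−n)) = 12090.00·0.0214167 / (1 − 1.02142^(−36)).
Denominator 1 − (1+r)^(−36) = 0.533669138.
P = 258.928 / 0.533669138 ≈ 485.18.

€485.18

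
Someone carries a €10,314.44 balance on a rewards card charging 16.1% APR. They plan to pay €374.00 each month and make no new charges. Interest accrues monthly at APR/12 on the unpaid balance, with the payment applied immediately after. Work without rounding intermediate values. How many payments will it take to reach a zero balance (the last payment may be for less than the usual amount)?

35 months

Monthly rate r = 16.1%/12 = 1.34167% = 0.0134167.
Recurrence: B ← B·(1+r) − €374.00.
Month 1: interest €138.39; balance after payment €10,078.83.
Month 2: interest €135.22; balance after payment €9,840.05.
Closed form: n = −ln(1 − rB₀/P)/ln(1+r) = −ln(0.62999)/ln(1.01342) ≈ 34.670, so the balance reaches zero during payment 35.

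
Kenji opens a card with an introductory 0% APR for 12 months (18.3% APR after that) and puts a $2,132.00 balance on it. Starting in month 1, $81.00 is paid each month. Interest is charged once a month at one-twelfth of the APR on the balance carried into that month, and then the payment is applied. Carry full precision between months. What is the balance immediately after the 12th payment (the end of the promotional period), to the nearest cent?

$1,160.00

Promo months 1–12 at r₀ = 0%/12 = 0; months 13+ at r₁ = 18.3%/12 = 0.01525.
After month 12 (no interest yet): B = $2,132.00 − 12·$81.00 = $1,160.00.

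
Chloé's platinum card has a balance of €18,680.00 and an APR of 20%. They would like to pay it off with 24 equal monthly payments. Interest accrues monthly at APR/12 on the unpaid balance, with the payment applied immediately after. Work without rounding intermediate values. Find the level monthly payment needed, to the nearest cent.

€950.73

Monthly rate r = 20%/12 = 1.66667% = 0.0166667.
Level-payment amortization: P = B₀·r / (1 − (1+r)^(−n)) = 18680.00·0.0166667 / (1 − 1.01667^(−24)).
Denominator 1 − (1+r)^(−24) = 0.327466428.
P = 311.333 / 0.327466428 ≈ 950.73.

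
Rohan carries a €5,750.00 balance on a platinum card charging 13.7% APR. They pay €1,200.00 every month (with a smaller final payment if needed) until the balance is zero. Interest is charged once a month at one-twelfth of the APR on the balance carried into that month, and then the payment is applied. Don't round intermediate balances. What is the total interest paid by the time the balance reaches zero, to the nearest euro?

Monthly rate r = 13.7%/12 = 1.14167% = 0.0114167.
Payoff takes n = ⌈−ln(1 − rB₀/P)/ln(1+r)⌉ = ⌈4.956⌉ = 5 payments; the last is €1,147.24.
Total paid = 4·€1,200.00 + €1,147.24 = €5,947.24.
Total interest = total paid − principal = €5,947.24 − €5,750.00 = €197.24.

€197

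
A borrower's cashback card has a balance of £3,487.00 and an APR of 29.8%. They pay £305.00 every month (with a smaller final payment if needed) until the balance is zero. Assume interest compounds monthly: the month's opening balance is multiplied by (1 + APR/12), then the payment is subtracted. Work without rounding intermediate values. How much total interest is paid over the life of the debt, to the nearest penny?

Monthly rate r = 29.8%/12 = 2.48333% = 0.0248333.
Payoff takes n = ⌈−ln(1 − rB₀/P)/ln(1+r)⌉ = ⌈13.614⌉ = 14 payments; the last is £188.20.
Total paid = 13·£305.00 + £188.20 = £4,153.20.
Total interest = total paid − principal = £4,153.20 − £3,487.00 = £666.20.

£666.20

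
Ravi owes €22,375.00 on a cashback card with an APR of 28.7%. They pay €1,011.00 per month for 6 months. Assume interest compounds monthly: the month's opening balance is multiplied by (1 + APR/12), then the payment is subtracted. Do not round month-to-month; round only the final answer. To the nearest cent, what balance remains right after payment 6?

Monthly rate r = 28.7%/12 = 2.39167% = 0.0239167.
Each month: B ← B·(1+r) − €1,011.00.
Month 1: interest €535.14; balance after payment €21,899.14.
Month 2: interest €523.75; balance after payment €21,411.89.
Month 3: interest €512.10; balance after payment €20,912.99.
Month 4: interest €500.17; balance after payment €20,402.16.
Month 5: interest €487.95; balance after payment €19,879.11.
Month 6: interest €475.44; balance after payment €19,343.55.

€19,343.55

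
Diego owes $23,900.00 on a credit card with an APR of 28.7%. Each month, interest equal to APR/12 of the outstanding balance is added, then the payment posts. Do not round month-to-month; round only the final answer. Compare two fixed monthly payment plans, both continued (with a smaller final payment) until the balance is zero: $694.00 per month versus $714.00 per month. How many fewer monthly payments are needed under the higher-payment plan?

5 fewer payments

Monthly rate r = 28.7%/12 = 2.39167% = 0.0239167.
At $694.00/mo: n = ⌈−ln(1 − rB₀/P)/ln(1+r)⌉ = 74 payments (last $292.11); total interest = total paid − $23,900.00 = $27,054.11.
At $714.00/mo: 69 payments (last $155.86); total interest $24,807.86.
Payments saved = 74 − 69 = 5.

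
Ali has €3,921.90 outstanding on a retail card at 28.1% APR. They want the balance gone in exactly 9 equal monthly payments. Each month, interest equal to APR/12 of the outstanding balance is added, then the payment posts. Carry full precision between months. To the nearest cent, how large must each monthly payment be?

€488.36

Monthly rate r = 28.1%/12 = 2.34167% = 0.0234167.
Level-payment amortization: P = B₀·r / (1 − (1+r)^(−n)) = 3921.90·0.0234167 / (1 − 1.02342^(−9)).
Denominator 1 − (1+r)^(−9) = 0.188053092.
P = 91.8378 / 0.188053092 ≈ 488.36.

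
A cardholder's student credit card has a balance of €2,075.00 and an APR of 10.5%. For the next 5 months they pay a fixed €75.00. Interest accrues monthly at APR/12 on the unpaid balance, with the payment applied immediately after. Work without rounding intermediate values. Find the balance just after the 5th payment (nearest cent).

€1,785.76

Monthly rate r = 10.5%/12 = 0.875% = 0.00875.
Each month: B ← B·(1+r) − €75.00.
Month 1: interest €18.16; balance after payment €2,018.16.
Month 2: interest €17.66; balance after payment €1,960.82.
Month 3: interest €17.16; balance after payment €1,902.97.
Month 4: interest €16.65; balance after payment €1,844.62.
Month 5: interest €16.14; balance after payment €1,785.76.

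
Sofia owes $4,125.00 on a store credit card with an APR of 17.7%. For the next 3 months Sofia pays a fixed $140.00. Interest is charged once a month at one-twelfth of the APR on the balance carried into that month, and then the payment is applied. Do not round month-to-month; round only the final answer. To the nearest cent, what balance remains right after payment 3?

$3,884.01

Monthly rate r = 17.7%/12 = 1.475% = 0.01475.
Each month: B ← B·(1+r) − $140.00.
Month 1: interest $60.84; balance after payment $4,045.84.
Month 2: interest $59.68; balance after payment $3,965.52.
Month 3: interest $58.49; balance after payment $3,884.01.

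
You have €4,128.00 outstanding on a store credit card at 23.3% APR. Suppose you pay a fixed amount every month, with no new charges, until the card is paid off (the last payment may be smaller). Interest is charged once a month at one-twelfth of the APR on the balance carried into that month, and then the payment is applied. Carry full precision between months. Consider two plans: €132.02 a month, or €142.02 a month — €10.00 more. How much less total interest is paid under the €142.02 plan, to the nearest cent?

€277.05

Monthly rate r = 23.3%/12 = 1.94167% = 0.0194167.
At €132.02/mo: n = ⌈−ln(1 − rB₀/P)/ln(1+r)⌉ = 49 payments (last €77.09); total interest = total paid − €4,128.00 = €2,286.05.
At €142.02/mo: 44 payments (last €30.14); total interest €2,009.00.
Interest saved = €2,286.05 − €2,009.00 = €277.05.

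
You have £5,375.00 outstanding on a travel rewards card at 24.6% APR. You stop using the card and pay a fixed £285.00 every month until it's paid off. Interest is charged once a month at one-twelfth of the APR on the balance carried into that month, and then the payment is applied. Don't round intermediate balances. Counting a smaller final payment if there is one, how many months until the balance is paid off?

25 payments

Monthly rate r = 24.6%/12 = 2.05% = 0.0205.
Recurrence: B ← B·(1+r) − £285.00.
Month 1: interest £110.19; balance after payment £5,200.19.
Month 2: interest £106.60; balance after payment £5,021.79.
Closed form: n = −ln(1 − rB₀/P)/ln(1+r) = −ln(0.61338)/ln(1.0205) ≈ 24.086, so the balance reaches zero during payment 25.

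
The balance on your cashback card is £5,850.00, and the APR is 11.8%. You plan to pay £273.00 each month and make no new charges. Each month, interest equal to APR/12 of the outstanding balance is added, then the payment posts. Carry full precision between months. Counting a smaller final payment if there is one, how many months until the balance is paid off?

25 months

Monthly rate r = 11.8%/12 = 0.983333% = 0.00983333.
Recurrence: B ← B·(1+r) − £273.00.
Month 1: interest £57.53; balance after payment £5,634.52.
Month 2: interest £55.41; balance after payment £5,416.93.
Closed form: n = −ln(1 − rB₀/P)/ln(1+r) = −ln(0.78929)/ln(1.00983) ≈ 24.182, so the balance reaches zero during payment 25.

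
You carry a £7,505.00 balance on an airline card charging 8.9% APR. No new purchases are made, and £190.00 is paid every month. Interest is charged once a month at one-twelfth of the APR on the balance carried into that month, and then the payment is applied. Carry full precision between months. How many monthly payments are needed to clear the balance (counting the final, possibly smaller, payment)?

Monthly rate r = 8.9%/12 = 0.741667% = 0.00741667.
Recurrence: B ← B·(1+r) − £190.00.
Month 1: interest £55.66; balance after payment £7,370.66.
Month 2: interest £54.67; balance after payment £7,235.33.
Closed form: n = −ln(1 − rB₀/P)/ln(1+r) = −ln(0.70704)/ln(1.00742) ≈ 46.915, so the balance reaches zero during payment 47.

47 payments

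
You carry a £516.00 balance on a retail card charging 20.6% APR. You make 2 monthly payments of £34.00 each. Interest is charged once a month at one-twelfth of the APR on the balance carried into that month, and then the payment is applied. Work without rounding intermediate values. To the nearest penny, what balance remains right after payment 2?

£465.28

Monthly rate r = 20.6%/12 = 1.71667% = 0.0171667.
Each month: B ← B·(1+r) − £34.00.
Month 1: interest £8.86; balance after payment £490.86.
Month 2: interest £8.43; balance after payment £465.28.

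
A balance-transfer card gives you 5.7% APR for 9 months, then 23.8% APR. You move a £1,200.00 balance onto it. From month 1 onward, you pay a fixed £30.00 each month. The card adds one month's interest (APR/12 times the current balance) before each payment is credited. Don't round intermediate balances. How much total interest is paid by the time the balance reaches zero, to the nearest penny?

Promo months 1–9 at r₀ = 5.7%/12 = 0.00475; months 10+ at r₁ = 23.8%/12 = 0.0198333.
After month 9: iterate B ← B·(1+r₀) − £30.00 for 9 months → £977.10.
Then at r₁ with £30.00/mo: n₂ = −ln(1 − r₁·B/P)/ln(1+r₁) ≈ 52.87 → 53 more payments.
Total paid = 61·£30.00 + £26.21 = £1,856.21; interest = £1,856.21 − £1,200.00 = £656.21.

£656.21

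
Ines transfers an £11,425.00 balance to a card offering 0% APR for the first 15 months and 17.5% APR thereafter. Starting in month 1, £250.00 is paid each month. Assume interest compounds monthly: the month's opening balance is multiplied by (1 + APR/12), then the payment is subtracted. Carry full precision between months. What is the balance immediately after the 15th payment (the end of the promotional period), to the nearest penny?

£7,675.00

Promo months 1–15 at r₀ = 0%/12 = 0; months 16+ at r₁ = 17.5%/12 = 0.0145833.
After month 15 (no interest yet): B = £11,425.00 − 15·£250.00 = £7,675.00.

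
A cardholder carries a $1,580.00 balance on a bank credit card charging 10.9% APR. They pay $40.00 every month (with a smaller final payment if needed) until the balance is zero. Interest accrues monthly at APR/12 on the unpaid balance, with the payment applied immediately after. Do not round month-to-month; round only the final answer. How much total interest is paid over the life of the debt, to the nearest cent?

Monthly rate r = 10.9%/12 = 0.908333% = 0.00908333.
Payoff takes n = ⌈−ln(1 − rB₀/P)/ln(1+r)⌉ = ⌈49.147⌉ = 50 payments; the last is $5.89.
Total paid = 49·$40.00 + $5.89 = $1,965.89.
Total interest = total paid − principal = $1,965.89 − $1,580.00 = $385.89.

$385.89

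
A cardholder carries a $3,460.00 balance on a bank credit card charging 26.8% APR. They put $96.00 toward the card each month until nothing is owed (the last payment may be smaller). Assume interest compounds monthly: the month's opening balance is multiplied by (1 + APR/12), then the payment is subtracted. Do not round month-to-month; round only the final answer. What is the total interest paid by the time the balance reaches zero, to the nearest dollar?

Monthly rate r = 26.8%/12 = 2.23333% = 0.0223333.
Payoff takes n = ⌈−ln(1 − rB₀/P)/ln(1+r)⌉ = ⌈73.996⌉ = 74 payments; the last is $95.65.
Total paid = 73·$96.00 + $95.65 = $7,103.65.
Total interest = total paid − principal = $7,103.65 − $3,460.00 = $3,643.65.

$3,644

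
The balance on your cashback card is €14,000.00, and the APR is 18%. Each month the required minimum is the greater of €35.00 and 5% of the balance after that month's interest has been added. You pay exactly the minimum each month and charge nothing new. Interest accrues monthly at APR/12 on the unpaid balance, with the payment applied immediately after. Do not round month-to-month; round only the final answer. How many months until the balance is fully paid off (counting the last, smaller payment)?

Monthly rate r = 18%/12 = 1.5% = 0.015.
While 5% of the post-interest balance exceeds €35.00, each month B ← (B·(1+r))·(1 − 0.05), i.e. B shrinks by the factor (1+r)·0.95 = 0.96425.
This holds for months 1–83. Entering month 84 the balance is €682.13; 5% of the post-interest balance is now below €35.00, so the flat €35.00 minimum applies from here.
From month 84 a fixed €35.00 at rate r clears €682.13 in 24 more payments. Total: 83 + 24 = 107 months.

107 months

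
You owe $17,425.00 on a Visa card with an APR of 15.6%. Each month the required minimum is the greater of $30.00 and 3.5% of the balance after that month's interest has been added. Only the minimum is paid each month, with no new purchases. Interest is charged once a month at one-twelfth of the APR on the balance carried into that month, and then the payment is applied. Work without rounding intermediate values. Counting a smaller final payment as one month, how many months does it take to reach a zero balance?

169 months

Monthly rate r = 15.6%/12 = 1.3% = 0.013.
While 3.5% of the post-interest balance exceeds $30.00, each month B ← (B·(1+r))·(1 − 0.035), i.e. B shrinks by the factor (1+r)·0.965 = 0.97754.
This holds for months 1–134. Entering month 135 the balance is $830.80; 3.5% of the post-interest balance is now below $30.00, so the flat $30.00 minimum applies from here.
From month 135 a fixed $30.00 at rate r clears $830.80 in 35 more payments. Total: 134 + 35 = 169 months.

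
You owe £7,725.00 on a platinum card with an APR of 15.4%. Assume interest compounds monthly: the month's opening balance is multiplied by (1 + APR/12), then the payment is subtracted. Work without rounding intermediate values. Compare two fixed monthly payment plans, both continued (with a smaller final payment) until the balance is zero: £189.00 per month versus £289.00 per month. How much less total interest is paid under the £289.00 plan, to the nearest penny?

£1,497.89

Monthly rate r = 15.4%/12 = 1.28333% = 0.0128333.
At £189.00/mo: n = ⌈−ln(1 − rB₀/P)/ln(1+r)⌉ = 59 payments (last £57.59); total interest = total paid − £7,725.00 = £3,294.59.
At £289.00/mo: 33 payments (last £273.70); total interest £1,796.70.
Interest saved = £3,294.59 − £1,796.70 = £1,497.89.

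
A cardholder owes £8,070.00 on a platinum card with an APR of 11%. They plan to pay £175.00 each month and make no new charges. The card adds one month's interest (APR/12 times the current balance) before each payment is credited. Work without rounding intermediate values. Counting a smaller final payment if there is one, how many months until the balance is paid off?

61 payments

Monthly rate r = 11%/12 = 0.916667% = 0.00916667.
Recurrence: B ← B·(1+r) − £175.00.
Month 1: interest £73.97; balance after payment £7,968.98.
Month 2: interest £73.05; balance after payment £7,867.02.
Closed form: n = −ln(1 − rB₀/P)/ln(1+r) = −ln(0.57729)/ln(1.00917) ≈ 60.211, so the balance reaches zero during payment 61.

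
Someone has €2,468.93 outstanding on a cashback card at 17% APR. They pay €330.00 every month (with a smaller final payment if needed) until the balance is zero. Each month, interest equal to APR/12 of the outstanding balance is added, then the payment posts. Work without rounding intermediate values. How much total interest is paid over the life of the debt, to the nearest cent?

Monthly rate r = 17%/12 = 1.41667% = 0.0141667.
Payoff takes n = ⌈−ln(1 − rB₀/P)/ln(1+r)⌉ = ⌈7.964⌉ = 8 payments; the last is €318.34.
Total paid = 7·€330.00 + €318.34 = €2,628.34.
Total interest = total paid − principal = €2,628.34 − €2,468.93 = €159.41.

€159.41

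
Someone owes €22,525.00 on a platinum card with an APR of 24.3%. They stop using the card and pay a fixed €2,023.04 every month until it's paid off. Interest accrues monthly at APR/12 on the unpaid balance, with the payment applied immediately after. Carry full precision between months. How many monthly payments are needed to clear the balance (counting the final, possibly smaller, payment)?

13 payments

Monthly rate r = 24.3%/12 = 2.025% = 0.02025.
Recurrence: B ← B·(1+r) − €2,023.04.
Month 1: interest €456.13; balance after payment €20,958.09.
Month 2: interest €424.40; balance after payment €19,359.45.
Closed form: n = −ln(1 − rB₀/P)/ln(1+r) = −ln(0.77453)/ln(1.02025) ≈ 12.744, so the balance reaches zero during payment 13.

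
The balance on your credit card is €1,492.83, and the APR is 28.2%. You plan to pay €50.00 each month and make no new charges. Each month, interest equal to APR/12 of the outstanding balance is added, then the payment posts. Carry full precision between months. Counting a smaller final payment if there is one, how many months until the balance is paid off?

Monthly rate r = 28.2%/12 = 2.35% = 0.0235.
Recurrence: B ← B·(1+r) − €50.00.
Month 1: interest €35.08; balance after payment €1,477.91.
Month 2: interest €34.73; balance after payment €1,462.64.
Closed form: n = −ln(1 − rB₀/P)/ln(1+r) = −ln(0.29837)/ln(1.0235) ≈ 52.067, so the balance reaches zero during payment 53.

53 months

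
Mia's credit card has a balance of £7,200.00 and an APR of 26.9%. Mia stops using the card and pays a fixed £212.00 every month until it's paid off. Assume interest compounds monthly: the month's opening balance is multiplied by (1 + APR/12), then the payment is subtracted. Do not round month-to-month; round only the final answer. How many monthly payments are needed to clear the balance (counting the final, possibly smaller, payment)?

65 payments

Monthly rate r = 26.9%/12 = 2.24167% = 0.0224167.
Recurrence: B ← B·(1+r) − £212.00.
Month 1: interest £161.40; balance after payment £7,149.40.
Month 2: interest £160.27; balance after payment £7,097.67.
Closed form: n = −ln(1 − rB₀/P)/ln(1+r) = −ln(0.23868)/ln(1.02242) ≈ 64.623, so the balance reaches zero during payment 65.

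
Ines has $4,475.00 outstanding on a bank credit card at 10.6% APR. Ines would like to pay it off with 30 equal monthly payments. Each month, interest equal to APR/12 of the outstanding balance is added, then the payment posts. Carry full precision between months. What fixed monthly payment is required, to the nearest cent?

Monthly rate r = 10.6%/12 = 0.883333% = 0.00883333.
Level-payment amortization: P = B₀·r / (1 − (1+r)^(−n)) = 4475.00·0.00883333 / (1 − 1.00883^(−30)).
Denominator 1 − (1+r)^(−30) = 0.231900833.
P = 39.5292 / 0.231900833 ≈ 170.46.

$170.46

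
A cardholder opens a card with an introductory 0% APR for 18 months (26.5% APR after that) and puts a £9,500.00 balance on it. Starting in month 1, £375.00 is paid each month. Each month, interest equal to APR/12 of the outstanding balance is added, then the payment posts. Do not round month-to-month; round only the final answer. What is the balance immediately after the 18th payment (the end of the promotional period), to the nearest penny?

£2,750.00

Promo months 1–18 at r₀ = 0%/12 = 0; months 19+ at r₁ = 26.5%/12 = 0.0220833.
After month 18 (no interest yet): B = £9,500.00 − 18·£375.00 = £2,750.00.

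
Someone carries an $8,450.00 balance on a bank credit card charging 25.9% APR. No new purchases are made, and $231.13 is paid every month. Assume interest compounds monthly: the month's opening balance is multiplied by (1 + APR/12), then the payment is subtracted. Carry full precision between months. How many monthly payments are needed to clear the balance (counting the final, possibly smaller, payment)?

73 payments

Monthly rate r = 25.9%/12 = 2.15833% = 0.0215833.
Recurrence: B ← B·(1+r) − $231.13.
Month 1: interest $182.38; balance after payment $8,401.25.
Month 2: interest $181.33; balance after payment $8,351.45.
Closed form: n = −ln(1 − rB₀/P)/ln(1+r) = −ln(0.21092)/ln(1.02158) ≈ 72.880, so the balance reaches zero during payment 73.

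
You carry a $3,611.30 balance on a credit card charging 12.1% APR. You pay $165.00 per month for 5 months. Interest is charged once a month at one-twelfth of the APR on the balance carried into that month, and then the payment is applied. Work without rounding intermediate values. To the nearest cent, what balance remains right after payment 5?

Monthly rate r = 12.1%/12 = 1.00833% = 0.0100833.
Each month: B ← B·(1+r) − $165.00.
Month 1: interest $36.41; balance after payment $3,482.71.
Month 2: interest $35.12; balance after payment $3,352.83.
Month 3: interest $33.81; balance after payment $3,221.64.
Month 4: interest $32.48; balance after payment $3,089.12.
Month 5: interest $31.15; balance after payment $2,955.27.

$2,955.27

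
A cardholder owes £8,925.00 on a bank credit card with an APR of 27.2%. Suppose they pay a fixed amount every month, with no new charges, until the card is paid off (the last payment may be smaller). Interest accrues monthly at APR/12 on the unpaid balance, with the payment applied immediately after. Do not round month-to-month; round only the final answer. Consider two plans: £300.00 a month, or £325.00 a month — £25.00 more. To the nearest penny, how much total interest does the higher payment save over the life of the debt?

Monthly rate r = 27.2%/12 = 2.26667% = 0.0226667.
At £300.00/mo: n = ⌈−ln(1 − rB₀/P)/ln(1+r)⌉ = 51 payments (last £16.25); total interest = total paid − £8,925.00 = £6,091.25.
At £325.00/mo: 44 payments (last £150.23); total interest £5,200.23.
Interest saved = £6,091.25 − £5,200.23 = £891.02.

£891.02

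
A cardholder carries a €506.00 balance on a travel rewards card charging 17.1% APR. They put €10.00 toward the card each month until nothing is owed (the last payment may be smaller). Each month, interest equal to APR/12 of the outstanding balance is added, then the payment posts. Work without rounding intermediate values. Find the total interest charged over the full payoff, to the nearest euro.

Monthly rate r = 17.1%/12 = 1.425% = 0.01425.
Payoff takes n = ⌈−ln(1 − rB₀/P)/ln(1+r)⌉ = ⌈90.231⌉ = 91 payments; the last is €2.33.
Total paid = 90·€10.00 + €2.33 = €902.33.
Total interest = total paid − principal = €902.33 − €506.00 = €396.33.

€396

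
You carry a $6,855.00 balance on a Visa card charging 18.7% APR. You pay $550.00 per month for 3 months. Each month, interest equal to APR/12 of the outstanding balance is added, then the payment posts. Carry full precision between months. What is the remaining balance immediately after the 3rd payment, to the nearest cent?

$5,504.65

Monthly rate r = 18.7%/12 = 1.55833% = 0.0155833.
Each month: B ← B·(1+r) − $550.00.
Month 1: interest $106.82; balance after payment $6,411.82.
Month 2: interest $99.92; balance after payment $5,961.74.
Month 3: interest $92.90; balance after payment $5,504.65.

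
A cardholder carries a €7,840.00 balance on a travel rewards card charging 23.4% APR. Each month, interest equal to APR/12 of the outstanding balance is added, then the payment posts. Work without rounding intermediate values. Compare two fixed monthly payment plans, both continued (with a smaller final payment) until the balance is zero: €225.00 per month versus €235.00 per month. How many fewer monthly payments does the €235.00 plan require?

Monthly rate r = 23.4%/12 = 1.95% = 0.0195.
At €225.00/mo: n = ⌈−ln(1 − rB₀/P)/ln(1+r)⌉ = 59 payments (last €205.86); total interest = total paid − €7,840.00 = €5,415.86.
At €235.00/mo: 55 payments (last €104.47); total interest €4,954.47.
Payments saved = 59 − 55 = 4.

4 fewer payments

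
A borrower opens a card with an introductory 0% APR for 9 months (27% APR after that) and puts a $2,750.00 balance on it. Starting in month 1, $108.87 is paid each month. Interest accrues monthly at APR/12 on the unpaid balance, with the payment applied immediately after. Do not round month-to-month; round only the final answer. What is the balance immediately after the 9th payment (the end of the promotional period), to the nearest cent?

Promo months 1–9 at r₀ = 0%/12 = 0; months 10+ at r₁ = 27%/12 = 0.0225.
After month 9 (no interest yet): B = $2,750.00 − 9·$108.87 = $1,770.17.

$1,770.17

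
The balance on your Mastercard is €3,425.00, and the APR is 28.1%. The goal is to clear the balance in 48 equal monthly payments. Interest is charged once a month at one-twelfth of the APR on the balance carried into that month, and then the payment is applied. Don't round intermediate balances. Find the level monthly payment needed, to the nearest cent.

Monthly rate r = 28.1%/12 = 2.34167% = 0.0234167.
Level-payment amortization: P = B₀·r / (1 − (1+r)^(−n)) = 3425.00·0.0234167 / (1 − 1.02342^(−48)).
Denominator 1 − (1+r)^(−48) = 0.670784174.
P = 80.2021 / 0.670784174 ≈ 119.56.

€119.56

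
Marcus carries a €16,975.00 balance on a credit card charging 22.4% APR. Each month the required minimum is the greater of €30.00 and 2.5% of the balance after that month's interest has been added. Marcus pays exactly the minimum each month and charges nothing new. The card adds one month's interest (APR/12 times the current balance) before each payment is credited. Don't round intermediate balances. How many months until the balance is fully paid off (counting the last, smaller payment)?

463 months

Monthly rate r = 22.4%/12 = 1.86667% = 0.0186667.
While 2.5% of the post-interest balance exceeds €30.00, each month B ← (B·(1+r))·(1 − 0.025), i.e. B shrinks by the factor (1+r)·0.975 = 0.9932.
This holds for months 1–392. Entering month 393 the balance is €1,170.04; 2.5% of the post-interest balance is now below €30.00, so the flat €30.00 minimum applies from here.
From month 393 a fixed €30.00 at rate r clears €1,170.04 in 71 more payments. Total: 392 + 71 = 463 months.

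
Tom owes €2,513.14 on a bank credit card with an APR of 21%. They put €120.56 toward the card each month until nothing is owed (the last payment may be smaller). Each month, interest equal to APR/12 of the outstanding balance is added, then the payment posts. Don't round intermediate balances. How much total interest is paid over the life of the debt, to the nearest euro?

€641

Monthly rate r = 21%/12 = 1.75% = 0.0175.
Payoff takes n = ⌈−ln(1 − rB₀/P)/ln(1+r)⌉ = ⌈26.158⌉ = 27 payments; the last is €19.22.
Total paid = 26·€120.56 + €19.22 = €3,153.78.
Total interest = total paid − principal = €3,153.78 − €2,513.14 = €640.64.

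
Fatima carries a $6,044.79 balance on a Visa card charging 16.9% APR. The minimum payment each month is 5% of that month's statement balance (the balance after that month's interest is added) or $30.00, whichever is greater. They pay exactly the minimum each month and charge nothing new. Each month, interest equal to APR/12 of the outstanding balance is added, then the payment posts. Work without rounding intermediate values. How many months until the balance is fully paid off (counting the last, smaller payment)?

86 months

Monthly rate r = 16.9%/12 = 1.40833% = 0.0140833.
While 5% of the post-interest balance exceeds $30.00, each month B ← (B·(1+r))·(1 − 0.05), i.e. B shrinks by the factor (1+r)·0.95 = 0.96338.
This holds for months 1–63. Entering month 64 the balance is $576.25; 5% of the post-interest balance is now below $30.00, so the flat $30.00 minimum applies from here.
From month 64 a fixed $30.00 at rate r clears $576.25 in 23 more payments. Total: 63 + 23 = 86 months.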